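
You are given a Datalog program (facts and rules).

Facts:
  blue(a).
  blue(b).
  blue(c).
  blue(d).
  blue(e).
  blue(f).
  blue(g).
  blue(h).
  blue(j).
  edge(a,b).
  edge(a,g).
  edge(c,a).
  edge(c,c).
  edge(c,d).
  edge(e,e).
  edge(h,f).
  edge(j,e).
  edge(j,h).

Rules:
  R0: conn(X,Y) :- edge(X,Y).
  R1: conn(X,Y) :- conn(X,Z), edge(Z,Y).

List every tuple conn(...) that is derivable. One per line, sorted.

round 1: derive conn(a,b) via R0 from edge(a,b)
round 1: derive conn(a,g) via R0 from edge(a,g)
round 1: derive conn(c,a) via R0 from edge(c,a)
round 1: derive conn(c,c) via R0 from edge(c,c)
round 1: derive conn(c,d) via R0 from edge(c,d)
round 1: derive conn(e,e) via R0 from edge(e,e)
round 1: derive conn(h,f) via R0 from edge(h,f)
round 1: derive conn(j,e) via R0 from edge(j,e)
round 1: derive conn(j,h) via R0 from edge(j,h)
round 2: derive conn(c,b) via R1 from conn(c,a), edge(a,b)
round 2: derive conn(c,g) via R1 from conn(c,a), edge(a,g)
round 2: derive conn(j,f) via R1 from conn(j,h), edge(h,f)

conn(a,b)
conn(a,g)
conn(c,a)
conn(c,b)
conn(c,c)
conn(c,d)
conn(c,g)
conn(e,e)
conn(h,f)
conn(j,e)
conn(j,f)
conn(j,h)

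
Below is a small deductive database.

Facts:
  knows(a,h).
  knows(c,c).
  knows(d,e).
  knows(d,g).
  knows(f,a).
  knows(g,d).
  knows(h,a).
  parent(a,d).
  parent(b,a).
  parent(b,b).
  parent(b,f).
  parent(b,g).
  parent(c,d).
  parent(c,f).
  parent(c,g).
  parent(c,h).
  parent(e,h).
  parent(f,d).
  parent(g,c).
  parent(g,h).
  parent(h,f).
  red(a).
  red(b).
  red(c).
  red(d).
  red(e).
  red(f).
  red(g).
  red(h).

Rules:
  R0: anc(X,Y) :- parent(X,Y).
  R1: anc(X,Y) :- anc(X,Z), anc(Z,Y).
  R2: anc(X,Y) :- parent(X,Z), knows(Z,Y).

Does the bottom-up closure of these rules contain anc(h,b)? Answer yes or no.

no

round 1: derive anc(a,d) via R0 from parent(a,d)
round 1: derive anc(b,a) via R0 from parent(b,a)
round 1: derive anc(b,b) via R0 from parent(b,b)
round 1: derive anc(b,f) via R0 from parent(b,f)
round 1: derive anc(b,g) via R0 from parent(b,g)
round 1: derive anc(c,d) via R0 from parent(c,d)
round 1: derive anc(c,f) via R0 from parent(c,f)
round 1: derive anc(c,g) via R0 from parent(c,g)
round 1: derive anc(c,h) via R0 from parent(c,h)
round 1: derive anc(e,h) via R0 from parent(e,h)
round 1: derive anc(f,d) via R0 from parent(f,d)
round 1: derive anc(g,c) via R0 from parent(g,c)
round 1: derive anc(g,h) via R0 from parent(g,h)
round 1: derive anc(h,f) via R0 from parent(h,f)
round 1: derive anc(a,e) via R2 from parent(a,d), knows(d,e)
round 1: derive anc(a,g) via R2 from parent(a,d), knows(d,g)
round 1: derive anc(b,d) via R2 from parent(b,g), knows(g,d)
round 1: derive anc(b,h) via R2 from parent(b,a), knows(a,h)
round 1: derive anc(c,a) via R2 from parent(c,f), knows(f,a)
round 1: derive anc(c,e) via R2 from parent(c,d), knows(d,e)
round 1: derive anc(e,a) via R2 from parent(e,h), knows(h,a)
round 1: derive anc(f,e) via R2 from parent(f,d), knows(d,e)
round 1: derive anc(f,g) via R2 from parent(f,d), knows(d,g)
round 1: derive anc(g,a) via R2 from parent(g,h), knows(h,a)
round 1: derive anc(h,a) via R2 from parent(h,f), knows(f,a)
round 2: derive anc(a,a) via R1 from anc(a,e), anc(e,a)
round 2: derive anc(a,c) via R1 from anc(a,g), anc(g,c)
round 2: derive anc(a,h) via R1 from anc(a,e), anc(e,h)
round 2: derive anc(b,c) via R1 from anc(b,g), anc(g,c)
round 2: derive anc(b,e) via R1 from anc(b,a), anc(a,e)
round 2: derive anc(c,c) via R1 from anc(c,g), anc(g,c)
round 2: derive anc(e,d) via R1 from anc(e,a), anc(a,d)
round 2: derive anc(e,e) via R1 from anc(e,a), anc(a,e)
round 2: derive anc(e,f) via R1 from anc(e,h), anc(h,f)
round 2: derive anc(e,g) via R1 from anc(e,a), anc(a,g)
round 2: derive anc(f,a) via R1 from anc(f,e), anc(e,a)
round 2: derive anc(f,c) via R1 from anc(f,g), anc(g,c)
round 2: derive anc(f,h) via R1 from anc(f,e), anc(e,h)
round 2: derive anc(g,d) via R1 from anc(g,a), anc(a,d)
round 2: derive anc(g,e) via R1 from anc(g,a), anc(a,e)
round 2: derive anc(g,f) via R1 from anc(g,c), anc(c,f)
round 2: derive anc(g,g) via R1 from anc(g,a), anc(a,g)
round 2: derive anc(h,d) via R1 from anc(h,a), anc(a,d)
round 2: derive anc(h,e) via R1 from anc(h,a), anc(a,e)
round 2: derive anc(h,g) via R1 from anc(h,a), anc(a,g)
round 3: derive anc(a,f) via R1 from anc(a,c), anc(c,f)
round 3: derive anc(e,c) via R1 from anc(e,a), anc(a,c)
round 3: derive anc(f,f) via R1 from anc(f,c), anc(c,f)
round 3: derive anc(h,c) via R1 from anc(h,a), anc(a,c)
round 3: derive anc(h,h) via R1 from anc(h,a), anc(a,h)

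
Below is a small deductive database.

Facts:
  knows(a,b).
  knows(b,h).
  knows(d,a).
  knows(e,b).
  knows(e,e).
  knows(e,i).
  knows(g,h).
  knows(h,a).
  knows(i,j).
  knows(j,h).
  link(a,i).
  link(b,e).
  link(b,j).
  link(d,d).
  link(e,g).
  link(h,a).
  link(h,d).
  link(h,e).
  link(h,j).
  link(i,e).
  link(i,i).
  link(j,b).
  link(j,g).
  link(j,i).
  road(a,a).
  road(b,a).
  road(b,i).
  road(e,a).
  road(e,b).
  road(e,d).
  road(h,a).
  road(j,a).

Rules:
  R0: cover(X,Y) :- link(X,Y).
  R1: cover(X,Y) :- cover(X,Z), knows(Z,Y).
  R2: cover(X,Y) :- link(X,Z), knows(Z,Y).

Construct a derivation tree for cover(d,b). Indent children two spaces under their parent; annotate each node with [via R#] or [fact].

round 1: derive cover(a,i) via R0 from link(a,i)
round 1: derive cover(b,e) via R0 from link(b,e)
round 1: derive cover(b,j) via R0 from link(b,j)
round 1: derive cover(d,d) via R0 from link(d,d)
round 1: derive cover(e,g) via R0 from link(e,g)
round 1: derive cover(h,a) via R0 from link(h,a)
round 1: derive cover(h,d) via R0 from link(h,d)
round 1: derive cover(h,e) via R0 from link(h,e)
round 1: derive cover(h,j) via R0 from link(h,j)
round 1: derive cover(i,e) via R0 from link(i,e)
round 1: derive cover(i,i) via R0 from link(i,i)
round 1: derive cover(j,b) via R0 from link(j,b)
round 1: derive cover(j,g) via R0 from link(j,g)
round 1: derive cover(j,i) via R0 from link(j,i)
round 1: derive cover(a,j) via R2 from link(a,i), knows(i,j)
round 1: derive cover(b,b) via R2 from link(b,e), knows(e,b)
round 1: derive cover(b,h) via R2 from link(b,j), knows(j,h)
round 1: derive cover(b,i) via R2 from link(b,e), knows(e,i)
round 1: derive cover(d,a) via R2 from link(d,d), knows(d,a)
round 1: derive cover(e,h) via R2 from link(e,g), knows(g,h)
round 1: derive cover(h,b) via R2 from link(h,a), knows(a,b)
round 1: derive cover(h,h) via R2 from link(h,j), knows(j,h)
round 1: derive cover(h,i) via R2 from link(h,e), knows(e,i)
round 1: derive cover(i,b) via R2 from link(i,e), knows(e,b)
round 1: derive cover(i,j) via R2 from link(i,i), knows(i,j)
round 1: derive cover(j,h) via R2 from link(j,b), knows(b,h)
round 1: derive cover(j,j) via R2 from link(j,i), knows(i,j)
round 2: derive cover(a,h) via R1 from cover(a,j), knows(j,h)
round 2: derive cover(b,a) via R1 from cover(b,h), knows(h,a)
round 2: derive cover(d,b) via R1 from cover(d,a), knows(a,b)
round 2: derive cover(e,a) via R1 from cover(e,h), knows(h,a)
round 2: derive cover(i,h) via R1 from cover(i,b), knows(b,h)
round 2: derive cover(j,a) via R1 from cover(j,h), knows(h,a)
round 3: derive cover(a,a) via R1 from cover(a,h), knows(h,a)
round 3: derive cover(d,h) via R1 from cover(d,b), knows(b,h)
round 3: derive cover(e,b) via R1 from cover(e,a), knows(a,b)
round 3: derive cover(i,a) via R1 from cover(i,h), knows(h,a)
round 4: derive cover(a,b) via R1 from cover(a,a), knows(a,b)

cover(d,b)  [via R1]
  cover(d,a)  [via R2]
    link(d,d)  [fact]
    knows(d,a)  [fact]
  knows(a,b)  [fact]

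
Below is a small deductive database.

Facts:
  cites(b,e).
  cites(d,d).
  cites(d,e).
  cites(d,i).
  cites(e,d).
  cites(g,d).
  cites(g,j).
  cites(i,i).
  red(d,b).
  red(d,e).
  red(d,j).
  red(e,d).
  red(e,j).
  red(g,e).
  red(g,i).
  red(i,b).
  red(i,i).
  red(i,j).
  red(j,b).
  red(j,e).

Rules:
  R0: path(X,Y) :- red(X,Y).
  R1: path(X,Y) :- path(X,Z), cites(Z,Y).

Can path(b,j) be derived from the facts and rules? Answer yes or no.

no

round 1: derive path(d,b) via R0 from red(d,b)
round 1: derive path(d,e) via R0 from red(d,e)
round 1: derive path(d,j) via R0 from red(d,j)
round 1: derive path(e,d) via R0 from red(e,d)
round 1: derive path(e,j) via R0 from red(e,j)
round 1: derive path(g,e) via R0 from red(g,e)
round 1: derive path(g,i) via R0 from red(g,i)
round 1: derive path(i,b) via R0 from red(i,b)
round 1: derive path(i,i) via R0 from red(i,i)
round 1: derive path(i,j) via R0 from red(i,j)
round 1: derive path(j,b) via R0 from red(j,b)
round 1: derive path(j,e) via R0 from red(j,e)
round 2: derive path(d,d) via R1 from path(d,e), cites(e,d)
round 2: derive path(e,e) via R1 from path(e,d), cites(d,e)
round 2: derive path(e,i) via R1 from path(e,d), cites(d,i)
round 2: derive path(g,d) via R1 from path(g,e), cites(e,d)
round 2: derive path(i,e) via R1 from path(i,b), cites(b,e)
round 2: derive path(j,d) via R1 from path(j,e), cites(e,d)
round 3: derive path(d,i) via R1 from path(d,d), cites(d,i)
round 3: derive path(i,d) via R1 from path(i,e), cites(e,d)
round 3: derive path(j,i) via R1 from path(j,d), cites(d,i)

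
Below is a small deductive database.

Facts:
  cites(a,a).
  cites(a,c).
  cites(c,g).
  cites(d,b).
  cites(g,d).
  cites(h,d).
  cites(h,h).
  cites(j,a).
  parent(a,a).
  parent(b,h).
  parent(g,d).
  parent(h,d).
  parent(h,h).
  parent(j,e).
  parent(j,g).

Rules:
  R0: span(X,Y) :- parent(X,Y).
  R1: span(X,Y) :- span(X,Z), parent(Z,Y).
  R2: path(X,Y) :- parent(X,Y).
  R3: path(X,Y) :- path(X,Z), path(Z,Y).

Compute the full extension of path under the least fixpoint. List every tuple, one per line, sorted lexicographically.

round 1: derive path(a,a) via R2 from parent(a,a)
round 1: derive path(b,h) via R2 from parent(b,h)
round 1: derive path(g,d) via R2 from parent(g,d)
round 1: derive path(h,d) via R2 from parent(h,d)
round 1: derive path(h,h) via R2 from parent(h,h)
round 1: derive path(j,e) via R2 from parent(j,e)
round 1: derive path(j,g) via R2 from parent(j,g)
round 2: derive path(b,d) via R3 from path(b,h), path(h,d)
round 2: derive path(j,d) via R3 from path(j,g), path(g,d)

path(a,a)
path(b,d)
path(b,h)
path(g,d)
path(h,d)
path(h,h)
path(j,d)
path(j,e)
path(j,g)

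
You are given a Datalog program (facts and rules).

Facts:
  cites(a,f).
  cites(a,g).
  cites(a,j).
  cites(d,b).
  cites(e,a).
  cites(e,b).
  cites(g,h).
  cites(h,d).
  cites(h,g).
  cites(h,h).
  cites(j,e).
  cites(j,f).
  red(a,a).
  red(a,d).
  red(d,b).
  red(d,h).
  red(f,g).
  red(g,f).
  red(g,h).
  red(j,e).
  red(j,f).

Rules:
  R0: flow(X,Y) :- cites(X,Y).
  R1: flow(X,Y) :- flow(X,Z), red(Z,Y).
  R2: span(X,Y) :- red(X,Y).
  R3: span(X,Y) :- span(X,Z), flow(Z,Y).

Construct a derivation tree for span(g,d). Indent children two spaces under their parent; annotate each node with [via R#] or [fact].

round 1: derive flow(a,f) via R0 from cites(a,f)
round 1: derive flow(a,g) via R0 from cites(a,g)
round 1: derive flow(a,j) via R0 from cites(a,j)
round 1: derive flow(d,b) via R0 from cites(d,b)
round 1: derive flow(e,a) via R0 from cites(e,a)
round 1: derive flow(e,b) via R0 from cites(e,b)
round 1: derive flow(g,h) via R0 from cites(g,h)
round 1: derive flow(h,d) via R0 from cites(h,d)
round 1: derive flow(h,g) via R0 from cites(h,g)
round 1: derive flow(h,h) via R0 from cites(h,h)
round 1: derive flow(j,e) via R0 from cites(j,e)
round 1: derive flow(j,f) via R0 from cites(j,f)
round 1: derive span(a,a) via R2 from red(a,a)
round 1: derive span(a,d) via R2 from red(a,d)
round 1: derive span(d,b) via R2 from red(d,b)
round 1: derive span(d,h) via R2 from red(d,h)
round 1: derive span(f,g) via R2 from red(f,g)
round 1: derive span(g,f) via R2 from red(g,f)
round 1: derive span(g,h) via R2 from red(g,h)
round 1: derive span(j,e) via R2 from red(j,e)
round 1: derive span(j,f) via R2 from red(j,f)
round 2: derive flow(a,e) via R1 from flow(a,j), red(j,e)
round 2: derive flow(a,h) via R1 from flow(a,g), red(g,h)
round 2: derive flow(e,d) via R1 from flow(e,a), red(a,d)
round 2: derive flow(h,b) via R1 from flow(h,d), red(d,b)
round 2: derive flow(h,f) via R1 from flow(h,g), red(g,f)
round 2: derive flow(j,g) via R1 from flow(j,f), red(f,g)
round 2: derive span(a,b) via R3 from span(a,d), flow(d,b)
round 2: derive span(a,f) via R3 from span(a,a), flow(a,f)
round 2: derive span(a,g) via R3 from span(a,a), flow(a,g)
round 2: derive span(a,j) via R3 from span(a,a), flow(a,j)
round 2: derive span(d,d) via R3 from span(d,h), flow(h,d)
round 2: derive span(d,g) via R3 from span(d,h), flow(h,g)
round 2: derive span(f,h) via R3 from span(f,g), flow(g,h)
round 2: derive span(g,d) via R3 from span(g,h), flow(h,d)
round 2: derive span(g,g) via R3 from span(g,h), flow(h,g)
round 2: derive span(j,a) via R3 from span(j,e), flow(e,a)
round 2: derive span(j,b) via R3 from span(j,e), flow(e,b)
round 3: derive flow(e,h) via R1 from flow(e,d), red(d,h)
round 3: derive flow(j,h) via R1 from flow(j,g), red(g,h)
round 3: derive span(a,e) via R3 from span(a,a), flow(a,e)
round 3: derive span(a,h) via R3 from span(a,a), flow(a,h)
round 3: derive span(d,f) via R3 from span(d,h), flow(h,f)
round 3: derive span(f,b) via R3 from span(f,h), flow(h,b)
round 3: derive span(f,d) via R3 from span(f,h), flow(h,d)
round 3: derive span(f,f) via R3 from span(f,h), flow(h,f)
round 3: derive span(g,b) via R3 from span(g,d), flow(d,b)
round 3: derive span(j,d) via R3 from span(j,e), flow(e,d)
round 3: derive span(j,g) via R3 from span(j,a), flow(a,g)
round 3: derive span(j,h) via R3 from span(j,a), flow(a,h)
round 3: derive span(j,j) via R3 from span(j,a), flow(a,j)

span(g,d)  [via R3]
  span(g,h)  [via R2]
    red(g,h)  [fact]
  flow(h,d)  [via R0]
    cites(h,d)  [fact]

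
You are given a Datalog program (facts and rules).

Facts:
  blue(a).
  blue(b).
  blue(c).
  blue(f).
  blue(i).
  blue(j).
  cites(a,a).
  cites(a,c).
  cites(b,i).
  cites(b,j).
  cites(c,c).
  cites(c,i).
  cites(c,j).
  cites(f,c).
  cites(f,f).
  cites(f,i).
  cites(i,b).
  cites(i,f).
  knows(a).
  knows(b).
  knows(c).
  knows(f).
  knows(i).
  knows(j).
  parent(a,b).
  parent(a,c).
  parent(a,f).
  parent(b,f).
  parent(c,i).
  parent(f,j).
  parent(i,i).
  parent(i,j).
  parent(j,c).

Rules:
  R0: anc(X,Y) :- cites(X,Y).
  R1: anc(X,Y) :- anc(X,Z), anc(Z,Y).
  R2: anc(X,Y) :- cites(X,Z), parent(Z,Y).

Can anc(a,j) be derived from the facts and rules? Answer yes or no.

round 1: derive anc(a,a) via R0 from cites(a,a)
round 1: derive anc(a,c) via R0 from cites(a,c)
round 1: derive anc(b,i) via R0 from cites(b,i)
round 1: derive anc(b,j) via R0 from cites(b,j)
round 1: derive anc(c,c) via R0 from cites(c,c)
round 1: derive anc(c,i) via R0 from cites(c,i)
round 1: derive anc(c,j) via R0 from cites(c,j)
round 1: derive anc(f,c) via R0 from cites(f,c)
round 1: derive anc(f,f) via R0 from cites(f,f)
round 1: derive anc(f,i) via R0 from cites(f,i)
round 1: derive anc(i,b) via R0 from cites(i,b)
round 1: derive anc(i,f) via R0 from cites(i,f)
round 1: derive anc(a,b) via R2 from cites(a,a), parent(a,b)
round 1: derive anc(a,f) via R2 from cites(a,a), parent(a,f)
round 1: derive anc(a,i) via R2 from cites(a,c), parent(c,i)
round 1: derive anc(b,c) via R2 from cites(b,j), parent(j,c)
round 1: derive anc(f,j) via R2 from cites(f,f), parent(f,j)
round 1: derive anc(i,j) via R2 from cites(i,f), parent(f,j)
round 2: derive anc(a,j) via R1 from anc(a,b), anc(b,j)
round 2: derive anc(b,b) via R1 from anc(b,i), anc(i,b)
round 2: derive anc(b,f) via R1 from anc(b,i), anc(i,f)
round 2: derive anc(c,b) via R1 from anc(c,i), anc(i,b)
round 2: derive anc(c,f) via R1 from anc(c,i), anc(i,f)
round 2: derive anc(f,b) via R1 from anc(f,i), anc(i,b)
round 2: derive anc(i,c) via R1 from anc(i,b), anc(b,c)
round 2: derive anc(i,i) via R1 from anc(i,b), anc(b,i)

yes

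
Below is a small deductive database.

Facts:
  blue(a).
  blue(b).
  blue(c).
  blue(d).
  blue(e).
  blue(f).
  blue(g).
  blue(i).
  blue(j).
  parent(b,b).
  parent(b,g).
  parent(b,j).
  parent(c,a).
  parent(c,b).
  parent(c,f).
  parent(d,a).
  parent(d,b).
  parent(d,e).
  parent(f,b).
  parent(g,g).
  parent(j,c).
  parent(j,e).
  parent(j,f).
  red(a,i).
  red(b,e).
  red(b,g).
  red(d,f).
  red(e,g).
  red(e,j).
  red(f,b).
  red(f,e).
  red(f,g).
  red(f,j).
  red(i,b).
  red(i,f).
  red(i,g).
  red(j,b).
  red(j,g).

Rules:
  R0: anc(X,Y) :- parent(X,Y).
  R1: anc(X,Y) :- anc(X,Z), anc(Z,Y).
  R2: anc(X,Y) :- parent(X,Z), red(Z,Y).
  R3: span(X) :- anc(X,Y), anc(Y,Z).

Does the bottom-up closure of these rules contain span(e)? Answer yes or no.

round 1: derive anc(b,b) via R0 from parent(b,b)
round 1: derive anc(b,g) via R0 from parent(b,g)
round 1: derive anc(b,j) via R0 from parent(b,j)
round 1: derive anc(c,a) via R0 from parent(c,a)
round 1: derive anc(c,b) via R0 from parent(c,b)
round 1: derive anc(c,f) via R0 from parent(c,f)
round 1: derive anc(d,a) via R0 from parent(d,a)
round 1: derive anc(d,b) via R0 from parent(d,b)
round 1: derive anc(d,e) via R0 from parent(d,e)
round 1: derive anc(f,b) via R0 from parent(f,b)
round 1: derive anc(g,g) via R0 from parent(g,g)
round 1: derive anc(j,c) via R0 from parent(j,c)
round 1: derive anc(j,e) via R0 from parent(j,e)
round 1: derive anc(j,f) via R0 from parent(j,f)
round 1: derive anc(b,e) via R2 from parent(b,b), red(b,e)
round 1: derive anc(c,e) via R2 from parent(c,b), red(b,e)
round 1: derive anc(c,g) via R2 from parent(c,b), red(b,g)
round 1: derive anc(c,i) via R2 from parent(c,a), red(a,i)
round 1: derive anc(c,j) via R2 from parent(c,f), red(f,j)
round 1: derive anc(d,g) via R2 from parent(d,b), red(b,g)
round 1: derive anc(d,i) via R2 from parent(d,a), red(a,i)
round 1: derive anc(d,j) via R2 from parent(d,e), red(e,j)
round 1: derive anc(f,e) via R2 from parent(f,b), red(b,e)
round 1: derive anc(f,g) via R2 from parent(f,b), red(b,g)
round 1: derive anc(j,b) via R2 from parent(j,f), red(f,b)
round 1: derive anc(j,g) via R2 from parent(j,e), red(e,g)
round 1: derive anc(j,j) via R2 from parent(j,e), red(e,j)
round 2: derive anc(b,c) via R1 from anc(b,j), anc(j,c)
round 2: derive anc(b,f) via R1 from anc(b,j), anc(j,f)
round 2: derive anc(c,c) via R1 from anc(c,j), anc(j,c)
round 2: derive anc(d,c) via R1 from anc(d,j), anc(j,c)
round 2: derive anc(d,f) via R1 from anc(d,j), anc(j,f)
round 2: derive anc(f,j) via R1 from anc(f,b), anc(b,j)
round 2: derive anc(j,a) via R1 from anc(j,c), anc(c,a)
round 2: derive anc(j,i) via R1 from anc(j,c), anc(c,i)
round 2: derive span(b) via R3 from anc(b,b), anc(b,b)
round 2: derive span(c) via R3 from anc(c,b), anc(b,b)
round 2: derive span(d) via R3 from anc(d,b), anc(b,b)
round 2: derive span(f) via R3 from anc(f,b), anc(b,b)
round 2: derive span(g) via R3 from anc(g,g), anc(g,g)
round 2: derive span(j) via R3 from anc(j,b), anc(b,b)
round 3: derive anc(b,a) via R1 from anc(b,c), anc(c,a)
round 3: derive anc(b,i) via R1 from anc(b,c), anc(c,i)
round 3: derive anc(f,a) via R1 from anc(f,j), anc(j,a)
round 3: derive anc(f,c) via R1 from anc(f,b), anc(b,c)
round 3: derive anc(f,f) via R1 from anc(f,b), anc(b,f)
round 3: derive anc(f,i) via R1 from anc(f,j), anc(j,i)

no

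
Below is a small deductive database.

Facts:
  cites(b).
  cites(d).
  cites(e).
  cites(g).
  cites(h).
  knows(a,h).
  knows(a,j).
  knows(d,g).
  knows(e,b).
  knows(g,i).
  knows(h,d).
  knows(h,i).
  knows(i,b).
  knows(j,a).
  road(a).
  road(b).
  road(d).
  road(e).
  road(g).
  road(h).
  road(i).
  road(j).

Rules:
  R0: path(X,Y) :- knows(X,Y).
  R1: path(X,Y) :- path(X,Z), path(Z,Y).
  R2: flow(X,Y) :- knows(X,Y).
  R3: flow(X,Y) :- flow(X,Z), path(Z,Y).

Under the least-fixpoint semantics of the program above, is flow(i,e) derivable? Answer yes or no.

no

round 1: derive path(a,h) via R0 from knows(a,h)
round 1: derive path(a,j) via R0 from knows(a,j)
round 1: derive path(d,g) via R0 from knows(d,g)
round 1: derive path(e,b) via R0 from knows(e,b)
round 1: derive path(g,i) via R0 from knows(g,i)
round 1: derive path(h,d) via R0 from knows(h,d)
round 1: derive path(h,i) via R0 from knows(h,i)
round 1: derive path(i,b) via R0 from knows(i,b)
round 1: derive path(j,a) via R0 from knows(j,a)
round 1: derive flow(a,h) via R2 from knows(a,h)
round 1: derive flow(a,j) via R2 from knows(a,j)
round 1: derive flow(d,g) via R2 from knows(d,g)
round 1: derive flow(e,b) via R2 from knows(e,b)
round 1: derive flow(g,i) via R2 from knows(g,i)
round 1: derive flow(h,d) via R2 from knows(h,d)
round 1: derive flow(h,i) via R2 from knows(h,i)
round 1: derive flow(i,b) via R2 from knows(i,b)
round 1: derive flow(j,a) via R2 from knows(j,a)
round 2: derive path(a,a) via R1 from path(a,j), path(j,a)
round 2: derive path(a,d) via R1 from path(a,h), path(h,d)
round 2: derive path(a,i) via R1 from path(a,h), path(h,i)
round 2: derive path(d,i) via R1 from path(d,g), path(g,i)
round 2: derive path(g,b) via R1 from path(g,i), path(i,b)
round 2: derive path(h,b) via R1 from path(h,i), path(i,b)
round 2: derive path(h,g) via R1 from path(h,d), path(d,g)
round 2: derive path(j,h) via R1 from path(j,a), path(a,h)
round 2: derive path(j,j) via R1 from path(j,a), path(a,j)
round 2: derive flow(a,a) via R3 from flow(a,j), path(j,a)
round 2: derive flow(a,d) via R3 from flow(a,h), path(h,d)
round 2: derive flow(a,i) via R3 from flow(a,h), path(h,i)
round 2: derive flow(d,i) via R3 from flow(d,g), path(g,i)
round 2: derive flow(g,b) via R3 from flow(g,i), path(i,b)
round 2: derive flow(h,b) via R3 from flow(h,i), path(i,b)
round 2: derive flow(h,g) via R3 from flow(h,d), path(d,g)
round 2: derive flow(j,h) via R3 from flow(j,a), path(a,h)
round 2: derive flow(j,j) via R3 from flow(j,a), path(a,j)
round 3: derive path(a,b) via R1 from path(a,h), path(h,b)
round 3: derive path(a,g) via R1 from path(a,d), path(d,g)
round 3: derive path(d,b) via R1 from path(d,g), path(g,b)
round 3: derive path(j,b) via R1 from path(j,h), path(h,b)
round 3: derive path(j,d) via R1 from path(j,a), path(a,d)
round 3: derive path(j,g) via R1 from path(j,h), path(h,g)
round 3: derive path(j,i) via R1 from path(j,a), path(a,i)
round 3: derive flow(a,b) via R3 from flow(a,h), path(h,b)
round 3: derive flow(a,g) via R3 from flow(a,d), path(d,g)
round 3: derive flow(d,b) via R3 from flow(d,g), path(g,b)
round 3: derive flow(j,b) via R3 from flow(j,h), path(h,b)
round 3: derive flow(j,d) via R3 from flow(j,a), path(a,d)
round 3: derive flow(j,g) via R3 from flow(j,h), path(h,g)
round 3: derive flow(j,i) via R3 from flow(j,a), path(a,i)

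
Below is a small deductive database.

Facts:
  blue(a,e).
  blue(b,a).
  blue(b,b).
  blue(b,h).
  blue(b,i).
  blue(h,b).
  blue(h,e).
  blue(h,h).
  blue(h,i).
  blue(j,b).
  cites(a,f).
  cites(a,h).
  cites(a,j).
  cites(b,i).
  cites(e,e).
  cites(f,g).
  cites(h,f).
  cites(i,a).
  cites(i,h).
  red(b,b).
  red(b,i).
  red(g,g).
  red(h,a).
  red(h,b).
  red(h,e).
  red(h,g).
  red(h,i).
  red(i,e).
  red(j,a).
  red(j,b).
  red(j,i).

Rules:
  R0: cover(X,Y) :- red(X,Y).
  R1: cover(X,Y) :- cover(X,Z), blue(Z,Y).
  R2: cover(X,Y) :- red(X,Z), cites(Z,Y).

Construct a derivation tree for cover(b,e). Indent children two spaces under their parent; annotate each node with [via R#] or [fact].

round 1: derive cover(b,b) via R0 from red(b,b)
round 1: derive cover(b,i) via R0 from red(b,i)
round 1: derive cover(g,g) via R0 from red(g,g)
round 1: derive cover(h,a) via R0 from red(h,a)
round 1: derive cover(h,b) via R0 from red(h,b)
round 1: derive cover(h,e) via R0 from red(h,e)
round 1: derive cover(h,g) via R0 from red(h,g)
round 1: derive cover(h,i) via R0 from red(h,i)
round 1: derive cover(i,e) via R0 from red(i,e)
round 1: derive cover(j,a) via R0 from red(j,a)
round 1: derive cover(j,b) via R0 from red(j,b)
round 1: derive cover(j,i) via R0 from red(j,i)
round 1: derive cover(b,a) via R2 from red(b,i), cites(i,a)
round 1: derive cover(b,h) via R2 from red(b,i), cites(i,h)
round 1: derive cover(h,f) via R2 from red(h,a), cites(a,f)
round 1: derive cover(h,h) via R2 from red(h,a), cites(a,h)
round 1: derive cover(h,j) via R2 from red(h,a), cites(a,j)
round 1: derive cover(j,f) via R2 from red(j,a), cites(a,f)
round 1: derive cover(j,h) via R2 from red(j,a), cites(a,h)
round 1: derive cover(j,j) via R2 from red(j,a), cites(a,j)
round 2: derive cover(b,e) via R1 from cover(b,a), blue(a,e)
round 2: derive cover(j,e) via R1 from cover(j,a), blue(a,e)

cover(b,e)  [via R1]
  cover(b,a)  [via R2]
    red(b,i)  [fact]
    cites(i,a)  [fact]
  blue(a,e)  [fact]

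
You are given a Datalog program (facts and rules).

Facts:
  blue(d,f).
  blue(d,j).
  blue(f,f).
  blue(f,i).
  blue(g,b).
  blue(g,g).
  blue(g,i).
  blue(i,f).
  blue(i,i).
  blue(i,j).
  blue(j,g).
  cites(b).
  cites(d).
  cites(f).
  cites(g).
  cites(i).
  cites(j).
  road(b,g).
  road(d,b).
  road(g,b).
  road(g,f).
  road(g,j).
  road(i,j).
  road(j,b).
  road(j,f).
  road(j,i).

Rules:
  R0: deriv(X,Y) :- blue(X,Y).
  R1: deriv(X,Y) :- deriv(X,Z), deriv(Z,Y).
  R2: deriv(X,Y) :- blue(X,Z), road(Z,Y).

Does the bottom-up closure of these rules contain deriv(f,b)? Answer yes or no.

round 1: derive deriv(d,f) via R0 from blue(d,f)
round 1: derive deriv(d,j) via R0 from blue(d,j)
round 1: derive deriv(f,f) via R0 from blue(f,f)
round 1: derive deriv(f,i) via R0 from blue(f,i)
round 1: derive deriv(g,b) via R0 from blue(g,b)
round 1: derive deriv(g,g) via R0 from blue(g,g)
round 1: derive deriv(g,i) via R0 from blue(g,i)
round 1: derive deriv(i,f) via R0 from blue(i,f)
round 1: derive deriv(i,i) via R0 from blue(i,i)
round 1: derive deriv(i,j) via R0 from blue(i,j)
round 1: derive deriv(j,g) via R0 from blue(j,g)
round 1: derive deriv(d,b) via R2 from blue(d,j), road(j,b)
round 1: derive deriv(d,i) via R2 from blue(d,j), road(j,i)
round 1: derive deriv(f,j) via R2 from blue(f,i), road(i,j)
round 1: derive deriv(g,f) via R2 from blue(g,g), road(g,f)
round 1: derive deriv(g,j) via R2 from blue(g,g), road(g,j)
round 1: derive deriv(i,b) via R2 from blue(i,j), road(j,b)
round 1: derive deriv(j,b) via R2 from blue(j,g), road(g,b)
round 1: derive deriv(j,f) via R2 from blue(j,g), road(g,f)
round 1: derive deriv(j,j) via R2 from blue(j,g), road(g,j)
round 2: derive deriv(d,g) via R1 from deriv(d,j), deriv(j,g)
round 2: derive deriv(f,b) via R1 from deriv(f,i), deriv(i,b)
round 2: derive deriv(f,g) via R1 from deriv(f,j), deriv(j,g)
round 2: derive deriv(i,g) via R1 from deriv(i,j), deriv(j,g)
round 2: derive deriv(j,i) via R1 from deriv(j,f), deriv(f,i)

yes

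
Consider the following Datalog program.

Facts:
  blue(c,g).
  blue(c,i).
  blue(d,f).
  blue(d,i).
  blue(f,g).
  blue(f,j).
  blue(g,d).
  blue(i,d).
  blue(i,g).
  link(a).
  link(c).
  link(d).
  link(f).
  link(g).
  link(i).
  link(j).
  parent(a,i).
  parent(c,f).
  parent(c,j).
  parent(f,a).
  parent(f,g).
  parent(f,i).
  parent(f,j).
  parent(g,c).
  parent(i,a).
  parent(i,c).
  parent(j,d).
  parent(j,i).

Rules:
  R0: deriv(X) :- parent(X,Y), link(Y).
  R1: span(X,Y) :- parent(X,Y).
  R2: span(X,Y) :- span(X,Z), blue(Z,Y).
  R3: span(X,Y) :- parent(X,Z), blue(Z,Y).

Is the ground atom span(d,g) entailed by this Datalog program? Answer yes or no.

round 1: derive span(a,i) via R1 from parent(a,i)
round 1: derive span(c,f) via R1 from parent(c,f)
round 1: derive span(c,j) via R1 from parent(c,j)
round 1: derive span(f,a) via R1 from parent(f,a)
round 1: derive span(f,g) via R1 from parent(f,g)
round 1: derive span(f,i) via R1 from parent(f,i)
round 1: derive span(f,j) via R1 from parent(f,j)
round 1: derive span(g,c) via R1 from parent(g,c)
round 1: derive span(i,a) via R1 from parent(i,a)
round 1: derive span(i,c) via R1 from parent(i,c)
round 1: derive span(j,d) via R1 from parent(j,d)
round 1: derive span(j,i) via R1 from parent(j,i)
round 1: derive span(a,d) via R3 from parent(a,i), blue(i,d)
round 1: derive span(a,g) via R3 from parent(a,i), blue(i,g)
round 1: derive span(c,g) via R3 from parent(c,f), blue(f,g)
round 1: derive span(f,d) via R3 from parent(f,g), blue(g,d)
round 1: derive span(g,g) via R3 from parent(g,c), blue(c,g)
round 1: derive span(g,i) via R3 from parent(g,c), blue(c,i)
round 1: derive span(i,g) via R3 from parent(i,c), blue(c,g)
round 1: derive span(i,i) via R3 from parent(i,c), blue(c,i)
round 1: derive span(j,f) via R3 from parent(j,d), blue(d,f)
round 1: derive span(j,g) via R3 from parent(j,i), blue(i,g)
round 2: derive span(a,f) via R2 from span(a,d), blue(d,f)
round 2: derive span(c,d) via R2 from span(c,g), blue(g,d)
round 2: derive span(f,f) via R2 from span(f,d), blue(d,f)
round 2: derive span(g,d) via R2 from span(g,g), blue(g,d)
round 2: derive span(i,d) via R2 from span(i,g), blue(g,d)
round 2: derive span(j,j) via R2 from span(j,f), blue(f,j)
round 3: derive span(a,j) via R2 from span(a,f), blue(f,j)
round 3: derive span(c,i) via R2 from span(c,d), blue(d,i)
round 3: derive span(g,f) via R2 from span(g,d), blue(d,f)
round 3: derive span(i,f) via R2 from span(i,d), blue(d,f)
round 4: derive span(g,j) via R2 from span(g,f), blue(f,j)
round 4: derive span(i,j) via R2 from span(i,f), blue(f,j)

no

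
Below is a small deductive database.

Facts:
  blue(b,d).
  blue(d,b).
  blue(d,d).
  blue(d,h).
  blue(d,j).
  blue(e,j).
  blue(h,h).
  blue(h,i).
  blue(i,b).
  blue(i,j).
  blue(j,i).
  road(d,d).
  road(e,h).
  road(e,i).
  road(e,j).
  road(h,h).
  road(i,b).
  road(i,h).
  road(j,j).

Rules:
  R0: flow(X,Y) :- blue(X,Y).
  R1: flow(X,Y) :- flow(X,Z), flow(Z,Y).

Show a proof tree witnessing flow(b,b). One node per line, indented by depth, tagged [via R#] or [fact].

round 1: derive flow(b,d) via R0 from blue(b,d)
round 1: derive flow(d,b) via R0 from blue(d,b)
round 1: derive flow(d,d) via R0 from blue(d,d)
round 1: derive flow(d,h) via R0 from blue(d,h)
round 1: derive flow(d,j) via R0 from blue(d,j)
round 1: derive flow(e,j) via R0 from blue(e,j)
round 1: derive flow(h,h) via R0 from blue(h,h)
round 1: derive flow(h,i) via R0 from blue(h,i)
round 1: derive flow(i,b) via R0 from blue(i,b)
round 1: derive flow(i,j) via R0 from blue(i,j)
round 1: derive flow(j,i) via R0 from blue(j,i)
round 2: derive flow(b,b) via R1 from flow(b,d), flow(d,b)
round 2: derive flow(b,h) via R1 from flow(b,d), flow(d,h)
round 2: derive flow(b,j) via R1 from flow(b,d), flow(d,j)
round 2: derive flow(d,i) via R1 from flow(d,h), flow(h,i)
round 2: derive flow(e,i) via R1 from flow(e,j), flow(j,i)
round 2: derive flow(h,b) via R1 from flow(h,i), flow(i,b)
round 2: derive flow(h,j) via R1 from flow(h,i), flow(i,j)
round 2: derive flow(i,d) via R1 from flow(i,b), flow(b,d)
round 2: derive flow(i,i) via R1 from flow(i,j), flow(j,i)
round 2: derive flow(j,b) via R1 from flow(j,i), flow(i,b)
round 2: derive flow(j,j) via R1 from flow(j,i), flow(i,j)
round 3: derive flow(b,i) via R1 from flow(b,d), flow(d,i)
round 3: derive flow(e,b) via R1 from flow(e,i), flow(i,b)
round 3: derive flow(e,d) via R1 from flow(e,i), flow(i,d)
round 3: derive flow(h,d) via R1 from flow(h,b), flow(b,d)
round 3: derive flow(i,h) via R1 from flow(i,b), flow(b,h)
round 3: derive flow(j,d) via R1 from flow(j,b), flow(b,d)
round 3: derive flow(j,h) via R1 from flow(j,b), flow(b,h)
round 4: derive flow(e,h) via R1 from flow(e,b), flow(b,h)

flow(b,b)  [via R1]
  flow(b,d)  [via R0]
    blue(b,d)  [fact]
  flow(d,b)  [via R0]
    blue(d,b)  [fact]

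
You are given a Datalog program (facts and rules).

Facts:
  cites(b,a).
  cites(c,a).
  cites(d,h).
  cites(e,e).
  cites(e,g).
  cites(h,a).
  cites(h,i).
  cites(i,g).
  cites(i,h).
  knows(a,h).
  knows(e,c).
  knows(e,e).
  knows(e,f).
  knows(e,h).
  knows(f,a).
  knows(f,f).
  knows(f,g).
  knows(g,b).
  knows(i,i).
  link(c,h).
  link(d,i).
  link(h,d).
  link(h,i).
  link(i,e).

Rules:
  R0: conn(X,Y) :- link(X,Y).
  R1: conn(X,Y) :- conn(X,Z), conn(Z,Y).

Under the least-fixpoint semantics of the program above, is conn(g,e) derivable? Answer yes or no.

round 1: derive conn(c,h) via R0 from link(c,h)
round 1: derive conn(d,i) via R0 from link(d,i)
round 1: derive conn(h,d) via R0 from link(h,d)
round 1: derive conn(h,i) via R0 from link(h,i)
round 1: derive conn(i,e) via R0 from link(i,e)
round 2: derive conn(c,d) via R1 from conn(c,h), conn(h,d)
round 2: derive conn(c,i) via R1 from conn(c,h), conn(h,i)
round 2: derive conn(d,e) via R1 from conn(d,i), conn(i,e)
round 2: derive conn(h,e) via R1 from conn(h,i), conn(i,e)
round 3: derive conn(c,e) via R1 from conn(c,d), conn(d,e)

no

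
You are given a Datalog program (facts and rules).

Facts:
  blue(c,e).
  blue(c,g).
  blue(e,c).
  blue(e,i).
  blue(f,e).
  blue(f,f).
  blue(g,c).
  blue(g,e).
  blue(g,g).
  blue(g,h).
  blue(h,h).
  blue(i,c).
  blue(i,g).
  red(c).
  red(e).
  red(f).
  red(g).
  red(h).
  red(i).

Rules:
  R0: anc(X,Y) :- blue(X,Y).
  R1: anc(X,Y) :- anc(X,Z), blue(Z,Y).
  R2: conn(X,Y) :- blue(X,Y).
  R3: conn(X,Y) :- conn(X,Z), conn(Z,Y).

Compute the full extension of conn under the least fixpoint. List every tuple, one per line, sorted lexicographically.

round 1: derive conn(c,e) via R2 from blue(c,e)
round 1: derive conn(c,g) via R2 from blue(c,g)
round 1: derive conn(e,c) via R2 from blue(e,c)
round 1: derive conn(e,i) via R2 from blue(e,i)
round 1: derive conn(f,e) via R2 from blue(f,e)
round 1: derive conn(f,f) via R2 from blue(f,f)
round 1: derive conn(g,c) via R2 from blue(g,c)
round 1: derive conn(g,e) via R2 from blue(g,e)
round 1: derive conn(g,g) via R2 from blue(g,g)
round 1: derive conn(g,h) via R2 from blue(g,h)
round 1: derive conn(h,h) via R2 from blue(h,h)
round 1: derive conn(i,c) via R2 from blue(i,c)
round 1: derive conn(i,g) via R2 from blue(i,g)
round 2: derive conn(c,c) via R3 from conn(c,e), conn(e,c)
round 2: derive conn(c,h) via R3 from conn(c,g), conn(g,h)
round 2: derive conn(c,i) via R3 from conn(c,e), conn(e,i)
round 2: derive conn(e,e) via R3 from conn(e,c), conn(c,e)
round 2: derive conn(e,g) via R3 from conn(e,c), conn(c,g)
round 2: derive conn(f,c) via R3 from conn(f,e), conn(e,c)
round 2: derive conn(f,i) via R3 from conn(f,e), conn(e,i)
round 2: derive conn(g,i) via R3 from conn(g,e), conn(e,i)
round 2: derive conn(i,e) via R3 from conn(i,c), conn(c,e)
round 2: derive conn(i,h) via R3 from conn(i,g), conn(g,h)
round 3: derive conn(e,h) via R3 from conn(e,c), conn(c,h)
round 3: derive conn(f,g) via R3 from conn(f,c), conn(c,g)
round 3: derive conn(f,h) via R3 from conn(f,c), conn(c,h)
round 3: derive conn(i,i) via R3 from conn(i,c), conn(c,i)

conn(c,c)
conn(c,e)
conn(c,g)
conn(c,h)
conn(c,i)
conn(e,c)
conn(e,e)
conn(e,g)
conn(e,h)
conn(e,i)
conn(f,c)
conn(f,e)
conn(f,f)
conn(f,g)
conn(f,h)
conn(f,i)
conn(g,c)
conn(g,e)
conn(g,g)
conn(g,h)
conn(g,i)
conn(h,h)
conn(i,c)
conn(i,e)
conn(i,g)
conn(i,h)
conn(i,i)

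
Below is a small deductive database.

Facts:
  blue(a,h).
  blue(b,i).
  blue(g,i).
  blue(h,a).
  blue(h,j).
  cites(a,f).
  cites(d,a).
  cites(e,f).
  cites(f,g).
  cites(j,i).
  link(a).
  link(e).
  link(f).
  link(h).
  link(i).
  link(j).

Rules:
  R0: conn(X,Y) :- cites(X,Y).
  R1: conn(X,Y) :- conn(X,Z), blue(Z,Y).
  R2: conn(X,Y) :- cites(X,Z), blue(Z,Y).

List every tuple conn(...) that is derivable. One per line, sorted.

round 1: derive conn(a,f) via R0 from cites(a,f)
round 1: derive conn(d,a) via R0 from cites(d,a)
round 1: derive conn(e,f) via R0 from cites(e,f)
round 1: derive conn(f,g) via R0 from cites(f,g)
round 1: derive conn(j,i) via R0 from cites(j,i)
round 1: derive conn(d,h) via R2 from cites(d,a), blue(a,h)
round 1: derive conn(f,i) via R2 from cites(f,g), blue(g,i)
round 2: derive conn(d,j) via R1 from conn(d,h), blue(h,j)

conn(a,f)
conn(d,a)
conn(d,h)
conn(d,j)
conn(e,f)
conn(f,g)
conn(f,i)
conn(j,i)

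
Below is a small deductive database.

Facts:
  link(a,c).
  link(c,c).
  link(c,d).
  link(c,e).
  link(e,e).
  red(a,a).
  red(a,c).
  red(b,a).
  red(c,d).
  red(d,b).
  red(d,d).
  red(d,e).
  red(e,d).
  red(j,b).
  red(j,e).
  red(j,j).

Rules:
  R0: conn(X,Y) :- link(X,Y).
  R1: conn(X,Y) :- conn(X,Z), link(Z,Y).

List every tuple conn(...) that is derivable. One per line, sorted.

round 1: derive conn(a,c) via R0 from link(a,c)
round 1: derive conn(c,c) via R0 from link(c,c)
round 1: derive conn(c,d) via R0 from link(c,d)
round 1: derive conn(c,e) via R0 from link(c,e)
round 1: derive conn(e,e) via R0 from link(e,e)
round 2: derive conn(a,d) via R1 from conn(a,c), link(c,d)
round 2: derive conn(a,e) via R1 from conn(a,c), link(c,e)

conn(a,c)
conn(a,d)
conn(a,e)
conn(c,c)
conn(c,d)
conn(c,e)
conn(e,e)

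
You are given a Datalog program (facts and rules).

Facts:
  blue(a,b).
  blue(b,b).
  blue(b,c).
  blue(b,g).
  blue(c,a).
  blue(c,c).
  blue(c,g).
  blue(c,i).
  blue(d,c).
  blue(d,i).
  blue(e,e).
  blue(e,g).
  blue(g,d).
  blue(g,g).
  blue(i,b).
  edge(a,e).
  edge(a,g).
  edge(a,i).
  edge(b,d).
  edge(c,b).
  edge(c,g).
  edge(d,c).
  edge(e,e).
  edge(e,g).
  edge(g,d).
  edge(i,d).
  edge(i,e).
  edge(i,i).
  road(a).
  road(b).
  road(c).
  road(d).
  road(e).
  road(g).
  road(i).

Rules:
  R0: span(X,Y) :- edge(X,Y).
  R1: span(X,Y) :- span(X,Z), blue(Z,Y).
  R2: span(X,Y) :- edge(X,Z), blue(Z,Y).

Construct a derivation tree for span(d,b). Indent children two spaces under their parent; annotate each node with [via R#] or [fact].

span(d,b)  [via R1]
  span(d,a)  [via R2]
    edge(d,c)  [fact]
    blue(c,a)  [fact]
  blue(a,b)  [fact]

round 1: derive span(a,e) via R0 from edge(a,e)
round 1: derive span(a,g) via R0 from edge(a,g)
round 1: derive span(a,i) via R0 from edge(a,i)
round 1: derive span(b,d) via R0 from edge(b,d)
round 1: derive span(c,b) via R0 from edge(c,b)
round 1: derive span(c,g) via R0 from edge(c,g)
round 1: derive span(d,c) via R0 from edge(d,c)
round 1: derive span(e,e) via R0 from edge(e,e)
round 1: derive span(e,g) via R0 from edge(e,g)
round 1: derive span(g,d) via R0 from edge(g,d)
round 1: derive span(i,d) via R0 from edge(i,d)
round 1: derive span(i,e) via R0 from edge(i,e)
round 1: derive span(i,i) via R0 from edge(i,i)
round 1: derive span(a,b) via R2 from edge(a,i), blue(i,b)
round 1: derive span(a,d) via R2 from edge(a,g), blue(g,d)
round 1: derive span(b,c) via R2 from edge(b,d), blue(d,c)
round 1: derive span(b,i) via R2 from edge(b,d), blue(d,i)
round 1: derive span(c,c) via R2 from edge(c,b), blue(b,c)
round 1: derive span(c,d) via R2 from edge(c,g), blue(g,d)
round 1: derive span(d,a) via R2 from edge(d,c), blue(c,a)
round 1: derive span(d,g) via R2 from edge(d,c), blue(c,g)
round 1: derive span(d,i) via R2 from edge(d,c), blue(c,i)
round 1: derive span(e,d) via R2 from edge(e,g), blue(g,d)
round 1: derive span(g,c) via R2 from edge(g,d), blue(d,c)
round 1: derive span(g,i) via R2 from edge(g,d), blue(d,i)
round 1: derive span(i,b) via R2 from edge(i,i), blue(i,b)
round 1: derive span(i,c) via R2 from edge(i,d), blue(d,c)
round 1: derive span(i,g) via R2 from edge(i,e), blue(e,g)
round 2: derive span(a,c) via R1 from span(a,b), blue(b,c)
round 2: derive span(b,a) via R1 from span(b,c), blue(c,a)
round 2: derive span(b,b) via R1 from span(b,i), blue(i,b)
round 2: derive span(b,g) via R1 from span(b,c), blue(c,g)
round 2: derive span(c,a) via R1 from span(c,c), blue(c,a)
round 2: derive span(c,i) via R1 from span(c,c), blue(c,i)
round 2: derive span(d,b) via R1 from span(d,a), blue(a,b)
round 2: derive span(d,d) via R1 from span(d,g), blue(g,d)
round 2: derive span(e,c) via R1 from span(e,d), blue(d,c)
round 2: derive span(e,i) via R1 from span(e,d), blue(d,i)
round 2: derive span(g,a) via R1 from span(g,c), blue(c,a)
round 2: derive span(g,b) via R1 from span(g,i), blue(i,b)
round 2: derive span(g,g) via R1 from span(g,c), blue(c,g)
round 2: derive span(i,a) via R1 from span(i,c), blue(c,a)
round 3: derive span(a,a) via R1 from span(a,c), blue(c,a)
round 3: derive span(e,a) via R1 from span(e,c), blue(c,a)
round 3: derive span(e,b) via R1 from span(e,i), blue(i,b)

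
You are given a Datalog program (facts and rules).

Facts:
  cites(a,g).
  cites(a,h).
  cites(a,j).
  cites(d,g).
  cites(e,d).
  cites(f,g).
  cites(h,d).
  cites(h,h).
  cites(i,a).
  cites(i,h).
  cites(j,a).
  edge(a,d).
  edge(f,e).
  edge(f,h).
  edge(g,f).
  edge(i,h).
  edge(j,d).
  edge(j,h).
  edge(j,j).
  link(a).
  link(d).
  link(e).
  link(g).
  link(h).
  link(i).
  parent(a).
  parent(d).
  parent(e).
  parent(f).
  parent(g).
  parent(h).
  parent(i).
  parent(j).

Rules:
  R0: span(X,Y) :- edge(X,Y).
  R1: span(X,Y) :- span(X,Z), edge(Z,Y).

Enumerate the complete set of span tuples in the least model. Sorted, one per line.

round 1: derive span(a,d) via R0 from edge(a,d)
round 1: derive span(f,e) via R0 from edge(f,e)
round 1: derive span(f,h) via R0 from edge(f,h)
round 1: derive span(g,f) via R0 from edge(g,f)
round 1: derive span(i,h) via R0 from edge(i,h)
round 1: derive span(j,d) via R0 from edge(j,d)
round 1: derive span(j,h) via R0 from edge(j,h)
round 1: derive span(j,j) via R0 from edge(j,j)
round 2: derive span(g,e) via R1 from span(g,f), edge(f,e)
round 2: derive span(g,h) via R1 from span(g,f), edge(f,h)

span(a,d)
span(f,e)
span(f,h)
span(g,e)
span(g,f)
span(g,h)
span(i,h)
span(j,d)
span(j,h)
span(j,j)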